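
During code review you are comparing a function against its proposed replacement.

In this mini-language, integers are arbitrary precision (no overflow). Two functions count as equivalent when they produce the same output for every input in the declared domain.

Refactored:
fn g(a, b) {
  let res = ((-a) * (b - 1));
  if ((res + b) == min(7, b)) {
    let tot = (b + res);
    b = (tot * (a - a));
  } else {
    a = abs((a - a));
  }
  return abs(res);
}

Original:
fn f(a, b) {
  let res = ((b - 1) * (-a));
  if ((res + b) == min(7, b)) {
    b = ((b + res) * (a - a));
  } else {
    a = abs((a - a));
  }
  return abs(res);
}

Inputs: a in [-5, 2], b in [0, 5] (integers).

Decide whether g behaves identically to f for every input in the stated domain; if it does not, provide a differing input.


Reading the diff, among the changes: local variable names differ, statement counts differ.
Tracing a=-5, b=4: f: res becomes 15; next ((res + b) == min(7, b)) evaluates to false; next a becomes 0; next final value 15 | g: res becomes 15; next ((res + b) == min(7, b)) evaluates to false; next a becomes 0; next final value 15 — matching result 15.
Across all 48 domain points the two functions coincide.
verdict: equivalent


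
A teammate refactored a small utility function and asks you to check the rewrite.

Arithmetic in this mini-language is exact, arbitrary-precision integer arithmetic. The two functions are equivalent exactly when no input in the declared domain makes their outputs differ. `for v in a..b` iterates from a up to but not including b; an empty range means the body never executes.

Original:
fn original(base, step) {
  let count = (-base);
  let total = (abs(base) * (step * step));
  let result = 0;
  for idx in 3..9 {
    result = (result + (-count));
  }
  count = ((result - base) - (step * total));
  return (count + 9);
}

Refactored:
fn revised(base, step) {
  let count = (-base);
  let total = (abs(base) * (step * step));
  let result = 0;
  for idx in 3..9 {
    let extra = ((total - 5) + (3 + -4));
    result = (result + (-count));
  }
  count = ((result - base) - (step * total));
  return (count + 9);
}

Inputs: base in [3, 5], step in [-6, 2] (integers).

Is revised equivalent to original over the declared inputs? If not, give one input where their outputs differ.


Reading the diff, among the changes: statement counts differ; also arithmetic usage differs; also constant usage differs; also local variable names differ.
As a probe, take base=3, step=-4: original runs count := -3 | total := 48 | result := 0 | iter idx=3: | result := 3 | iter idx=4: | result := 6 | iter idx=5: | result := 9 | iter idx=6: | result := 12 | iter idx=7: | result := 15 | iter idx=8: | result := 18 | count := 207 | result 216; revised runs count := -3 | total := 48 | result := 0 | iter idx=3: | extra := 42 | result := 3 | iter idx=4: | extra := 42 | result := 6 | iter idx=5: | extra := 42 | result := 9 | iter idx=6: | extra := 42 | result := 12 | iter idx=7: | extra := 42 | result := 15 | iter idx=8: | extra := 42 | result := 18 | count := 207 | result 216; both end at 216.
Checked all 27 inputs in the declared domain: the outputs agree on every one.
verdict: equivalent


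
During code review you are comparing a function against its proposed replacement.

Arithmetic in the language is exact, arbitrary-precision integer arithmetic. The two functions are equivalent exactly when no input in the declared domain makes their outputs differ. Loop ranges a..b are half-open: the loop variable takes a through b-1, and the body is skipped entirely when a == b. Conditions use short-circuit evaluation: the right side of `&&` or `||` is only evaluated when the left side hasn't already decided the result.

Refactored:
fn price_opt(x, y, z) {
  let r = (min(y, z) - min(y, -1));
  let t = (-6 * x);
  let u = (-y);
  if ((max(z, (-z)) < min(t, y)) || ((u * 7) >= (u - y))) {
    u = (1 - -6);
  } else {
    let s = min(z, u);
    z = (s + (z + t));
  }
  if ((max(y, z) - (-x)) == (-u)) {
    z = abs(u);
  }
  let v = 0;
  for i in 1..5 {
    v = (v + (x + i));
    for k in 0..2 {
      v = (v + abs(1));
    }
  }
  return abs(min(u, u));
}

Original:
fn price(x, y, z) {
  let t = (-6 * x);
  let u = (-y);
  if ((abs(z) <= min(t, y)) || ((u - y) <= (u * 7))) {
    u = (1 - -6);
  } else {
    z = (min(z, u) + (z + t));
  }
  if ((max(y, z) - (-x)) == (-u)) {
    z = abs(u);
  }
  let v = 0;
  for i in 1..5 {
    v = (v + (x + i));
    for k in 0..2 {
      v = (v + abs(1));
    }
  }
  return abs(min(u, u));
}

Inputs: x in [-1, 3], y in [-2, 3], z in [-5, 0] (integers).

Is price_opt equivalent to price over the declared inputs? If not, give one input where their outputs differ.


On input x=-1, y=1, z=-1, price returns 7 while price_opt returns 1.
verdict: not equivalent; witness: x=-1, y=1, z=-1


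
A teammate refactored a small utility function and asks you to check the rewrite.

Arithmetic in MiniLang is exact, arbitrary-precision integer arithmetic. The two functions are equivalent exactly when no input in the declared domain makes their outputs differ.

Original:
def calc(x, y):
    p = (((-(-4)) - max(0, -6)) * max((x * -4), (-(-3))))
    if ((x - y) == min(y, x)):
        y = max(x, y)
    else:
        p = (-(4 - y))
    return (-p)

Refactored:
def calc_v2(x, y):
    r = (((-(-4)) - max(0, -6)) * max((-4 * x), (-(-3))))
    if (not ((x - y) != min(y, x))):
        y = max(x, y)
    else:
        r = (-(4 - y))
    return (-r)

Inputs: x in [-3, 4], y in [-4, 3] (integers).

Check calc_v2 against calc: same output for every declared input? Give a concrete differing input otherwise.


Side by side, the visible changes include: boolean connective usage differs, comparison usage differs, local variable names differ.
Spot check at x=4, y=-2 — calc: p := 12 | ((x - y) == min(y, x)): false | p := -6 | result 6. calc_v2: r := 12 | (not ((x - y) != min(y, x))): false | r := -6 | result 6. Both give 6.
An exhaustive pass over the 64 declared inputs shows identical outputs.
verdict: equivalent


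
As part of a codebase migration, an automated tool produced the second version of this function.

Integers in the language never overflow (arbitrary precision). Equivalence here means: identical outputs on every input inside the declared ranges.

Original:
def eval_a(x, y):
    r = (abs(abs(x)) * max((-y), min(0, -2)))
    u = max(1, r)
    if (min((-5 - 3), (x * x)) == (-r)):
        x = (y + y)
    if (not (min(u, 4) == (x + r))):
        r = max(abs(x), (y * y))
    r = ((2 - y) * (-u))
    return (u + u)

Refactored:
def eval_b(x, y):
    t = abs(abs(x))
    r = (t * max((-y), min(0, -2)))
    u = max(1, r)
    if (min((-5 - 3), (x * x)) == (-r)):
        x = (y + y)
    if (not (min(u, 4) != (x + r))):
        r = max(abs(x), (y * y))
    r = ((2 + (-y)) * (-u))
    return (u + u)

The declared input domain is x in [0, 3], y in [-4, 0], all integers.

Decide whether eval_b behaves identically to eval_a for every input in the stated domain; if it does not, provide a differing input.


Equivalent. The suspicious edit (`(min(u, 4) == (x + r))` became `(min(u, 4) != (x + r))`) never changes the result for any input inside the declared domain.
An exhaustive pass over the 20 declared inputs shows identical outputs.
Spot check at x=1, y=0 — eval_a: r = 0; u = 1; (min((-5 - 3), (x * x)) == (-r)) -> false; (not (min(u, 4) == (x + r))) -> false; r = -2; return 2. eval_b: t = 1; r = 0; u = 1; (min((-5 - 3), (x * x)) == (-r)) -> false; (not (min(u, 4) != (x + r))) -> true; r = 1; r = -2; return 2. Both give 2.
verdict: equivalent


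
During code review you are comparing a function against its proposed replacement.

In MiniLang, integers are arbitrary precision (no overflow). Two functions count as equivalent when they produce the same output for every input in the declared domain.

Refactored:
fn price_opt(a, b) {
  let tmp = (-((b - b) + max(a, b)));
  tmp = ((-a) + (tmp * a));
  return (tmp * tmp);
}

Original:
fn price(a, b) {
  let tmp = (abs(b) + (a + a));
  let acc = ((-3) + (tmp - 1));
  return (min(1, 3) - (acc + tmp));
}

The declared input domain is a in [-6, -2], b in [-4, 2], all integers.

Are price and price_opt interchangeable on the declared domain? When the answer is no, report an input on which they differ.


Try a=-6, b=-4.
price: tmp := -8 | acc := -12 | result 21
price_opt: tmp := 4 | tmp := -18 | result 324
21 != 324, so the rewrite changes behavior.
verdict: not equivalent; witness: a=-6, b=-4


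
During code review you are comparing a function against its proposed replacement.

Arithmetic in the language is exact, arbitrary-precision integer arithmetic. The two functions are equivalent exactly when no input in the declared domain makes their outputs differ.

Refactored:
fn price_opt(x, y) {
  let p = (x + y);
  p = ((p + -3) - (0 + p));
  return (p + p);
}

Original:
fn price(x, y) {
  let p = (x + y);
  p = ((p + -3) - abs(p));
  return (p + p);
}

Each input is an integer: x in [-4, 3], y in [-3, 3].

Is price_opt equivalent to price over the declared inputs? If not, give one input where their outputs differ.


Not equivalent: x=-4, y=-3 separates them (-34 vs -6).
price: p becomes -7; next p becomes -17; next final value -34
price_opt: p becomes -7; next p becomes -3; next final value -6
verdict: not equivalent; witness: x=-4, y=-3


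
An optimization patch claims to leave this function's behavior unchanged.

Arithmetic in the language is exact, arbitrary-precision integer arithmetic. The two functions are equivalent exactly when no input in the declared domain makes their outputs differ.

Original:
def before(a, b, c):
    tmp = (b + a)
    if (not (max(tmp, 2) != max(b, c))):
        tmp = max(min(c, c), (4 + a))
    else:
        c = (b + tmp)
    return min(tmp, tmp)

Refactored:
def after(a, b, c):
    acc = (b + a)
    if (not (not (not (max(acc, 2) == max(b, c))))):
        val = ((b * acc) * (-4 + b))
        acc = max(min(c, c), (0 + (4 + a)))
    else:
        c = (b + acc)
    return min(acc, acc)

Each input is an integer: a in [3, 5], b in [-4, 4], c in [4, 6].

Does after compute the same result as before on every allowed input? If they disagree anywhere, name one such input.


Run the pair on a=3, b=-4, c=4.
before: tmp = -1; (not (max(tmp, 2) != max(b, c))) -> false; c = -5; return -1
after: acc = -1; (not (not (not (max(acc, 2) == max(b, c))))) -> true; val = -32; acc = 7; return 7
-1 != 7, so the rewrite changes behavior.
verdict: not equivalent; witness: a=3, b=-4, c=4


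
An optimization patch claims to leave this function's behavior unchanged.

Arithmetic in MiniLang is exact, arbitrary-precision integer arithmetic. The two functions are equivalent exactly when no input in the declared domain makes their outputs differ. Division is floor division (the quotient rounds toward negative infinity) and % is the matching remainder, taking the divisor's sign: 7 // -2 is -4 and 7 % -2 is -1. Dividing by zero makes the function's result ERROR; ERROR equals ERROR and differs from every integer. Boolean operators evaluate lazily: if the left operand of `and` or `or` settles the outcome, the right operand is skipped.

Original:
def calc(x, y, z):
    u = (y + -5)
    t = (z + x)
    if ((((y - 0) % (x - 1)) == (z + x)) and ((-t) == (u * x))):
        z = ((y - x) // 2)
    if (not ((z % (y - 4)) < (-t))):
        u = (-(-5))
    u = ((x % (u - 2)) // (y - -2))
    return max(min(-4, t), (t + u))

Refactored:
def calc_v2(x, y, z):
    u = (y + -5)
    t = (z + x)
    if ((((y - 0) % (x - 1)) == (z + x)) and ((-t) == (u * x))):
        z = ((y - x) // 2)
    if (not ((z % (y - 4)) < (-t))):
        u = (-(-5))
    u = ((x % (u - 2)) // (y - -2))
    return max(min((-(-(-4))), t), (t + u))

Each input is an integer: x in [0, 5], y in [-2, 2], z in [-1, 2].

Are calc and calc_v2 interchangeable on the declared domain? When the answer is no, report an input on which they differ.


Differences: same computation, different form — yet all 120 inputs agree.
verdict: equivalent


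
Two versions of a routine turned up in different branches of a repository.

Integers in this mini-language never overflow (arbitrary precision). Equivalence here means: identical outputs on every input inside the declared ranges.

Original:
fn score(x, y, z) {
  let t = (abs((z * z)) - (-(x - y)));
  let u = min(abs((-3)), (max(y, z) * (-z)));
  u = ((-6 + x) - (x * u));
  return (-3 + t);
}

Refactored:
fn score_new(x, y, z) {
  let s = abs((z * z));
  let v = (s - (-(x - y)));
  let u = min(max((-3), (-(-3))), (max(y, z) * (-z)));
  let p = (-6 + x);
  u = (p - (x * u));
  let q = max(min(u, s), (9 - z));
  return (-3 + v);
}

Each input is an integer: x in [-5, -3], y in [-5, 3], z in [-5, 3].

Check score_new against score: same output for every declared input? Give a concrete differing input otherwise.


Side by side, the visible changes include: arithmetic usage differs; and local variable names differ; and constant usage differs; and min/max/abs usage differs; and statement counts differ.
Tracing x=-4, y=2, z=-4: score: t = 10; u = 3; u = 2; return 7 | score_new: s = 16; v = 10; u = 3; p = -10; u = 2; q = 13; return 7 — matching result 7.
An exhaustive pass over the 243 declared inputs shows identical outputs.
verdict: equivalent


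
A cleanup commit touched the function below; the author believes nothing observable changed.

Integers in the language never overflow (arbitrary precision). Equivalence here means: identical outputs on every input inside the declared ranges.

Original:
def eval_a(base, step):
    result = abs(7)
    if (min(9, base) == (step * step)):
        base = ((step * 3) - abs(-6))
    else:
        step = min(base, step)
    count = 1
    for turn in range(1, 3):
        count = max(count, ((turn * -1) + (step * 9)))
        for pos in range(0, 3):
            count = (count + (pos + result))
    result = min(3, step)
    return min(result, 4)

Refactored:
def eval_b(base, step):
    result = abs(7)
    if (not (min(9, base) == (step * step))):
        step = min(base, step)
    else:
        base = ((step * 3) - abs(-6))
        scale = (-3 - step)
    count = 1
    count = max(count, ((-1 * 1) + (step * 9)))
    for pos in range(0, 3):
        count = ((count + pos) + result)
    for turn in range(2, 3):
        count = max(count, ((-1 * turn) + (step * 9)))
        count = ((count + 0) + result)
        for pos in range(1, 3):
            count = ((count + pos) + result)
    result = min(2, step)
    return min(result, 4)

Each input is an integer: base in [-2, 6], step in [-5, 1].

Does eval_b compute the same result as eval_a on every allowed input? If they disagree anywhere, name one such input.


Equivalent. The one real change (`3` became `2`) has no effect anywhere in the declared ranges.
Across all 63 domain points the two functions coincide.
Tracing base=5, step=-1: eval_a: result becomes 7; next (min(9, base) == (step * step)) evaluates to false; next step becomes -1; next count becomes 1; next at turn=1:; next count becomes 1; next at pos=0:; next count becomes 8; next at pos=1:; next count becomes 16; next at pos=2:; next count becomes 25; next at turn=2:; next count becomes 25; next at pos=0:; next count becomes 32; next at pos=1:; next count becomes 40; next at pos=2:; next count becomes 49; next result becomes -1; next final value -1 | eval_b: result becomes 7; next (not (min(9, base) == (step * step))) evaluates to true; next step becomes -1; next count becomes 1; next count becomes 1; next at pos=0:; next count becomes 8; next at pos=1:; next count becomes 16; next at pos=2:; next count becomes 25; next at turn=2:; next count becomes 25; next count becomes 32; next at pos=1:; next count becomes 40; next at pos=2:; next count becomes 49; next result becomes -1; next final value -1 — matching result -1.
verdict: equivalent


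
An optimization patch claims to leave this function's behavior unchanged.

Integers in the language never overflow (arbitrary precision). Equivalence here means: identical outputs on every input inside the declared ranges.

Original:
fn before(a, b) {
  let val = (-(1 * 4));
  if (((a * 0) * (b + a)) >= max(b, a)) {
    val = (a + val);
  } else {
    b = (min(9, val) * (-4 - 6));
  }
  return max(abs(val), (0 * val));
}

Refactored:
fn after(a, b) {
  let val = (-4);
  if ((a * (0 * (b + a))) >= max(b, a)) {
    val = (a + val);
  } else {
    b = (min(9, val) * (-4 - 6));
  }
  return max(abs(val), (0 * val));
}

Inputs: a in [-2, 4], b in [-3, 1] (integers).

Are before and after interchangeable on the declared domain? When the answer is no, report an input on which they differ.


This is a faithful refactor — arithmetic usage differs, plus constant usage differs, but the computed results match everywhere.
As a probe, take a=0, b=-3: before runs val = -4; (((a * 0) * (b + a)) >= max(b, a)) -> true; val = -4; return 4; after runs val = -4; ((a * (0 * (b + a))) >= max(b, a)) -> true; val = -4; return 4; both end at 4.
An exhaustive pass over the 35 declared inputs shows identical outputs.
verdict: equivalent


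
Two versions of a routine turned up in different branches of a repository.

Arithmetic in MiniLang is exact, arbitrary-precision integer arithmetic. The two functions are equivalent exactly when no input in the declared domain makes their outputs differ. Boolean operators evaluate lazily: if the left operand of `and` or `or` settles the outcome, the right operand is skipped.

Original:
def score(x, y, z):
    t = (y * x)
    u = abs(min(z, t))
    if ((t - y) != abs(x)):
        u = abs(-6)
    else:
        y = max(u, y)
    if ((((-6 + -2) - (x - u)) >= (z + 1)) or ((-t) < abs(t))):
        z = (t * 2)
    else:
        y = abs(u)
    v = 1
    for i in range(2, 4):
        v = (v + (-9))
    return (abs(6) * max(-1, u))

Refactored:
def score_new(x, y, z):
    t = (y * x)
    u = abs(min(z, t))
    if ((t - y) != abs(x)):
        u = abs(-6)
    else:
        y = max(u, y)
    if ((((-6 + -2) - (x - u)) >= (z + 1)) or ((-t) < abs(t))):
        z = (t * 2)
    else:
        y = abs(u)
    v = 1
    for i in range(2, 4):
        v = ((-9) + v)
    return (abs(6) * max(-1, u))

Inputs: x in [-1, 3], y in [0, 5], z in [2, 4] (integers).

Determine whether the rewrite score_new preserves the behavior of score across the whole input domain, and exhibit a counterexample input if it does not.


Although same computation, different form, 90/90 inputs agree.
verdict: equivalent


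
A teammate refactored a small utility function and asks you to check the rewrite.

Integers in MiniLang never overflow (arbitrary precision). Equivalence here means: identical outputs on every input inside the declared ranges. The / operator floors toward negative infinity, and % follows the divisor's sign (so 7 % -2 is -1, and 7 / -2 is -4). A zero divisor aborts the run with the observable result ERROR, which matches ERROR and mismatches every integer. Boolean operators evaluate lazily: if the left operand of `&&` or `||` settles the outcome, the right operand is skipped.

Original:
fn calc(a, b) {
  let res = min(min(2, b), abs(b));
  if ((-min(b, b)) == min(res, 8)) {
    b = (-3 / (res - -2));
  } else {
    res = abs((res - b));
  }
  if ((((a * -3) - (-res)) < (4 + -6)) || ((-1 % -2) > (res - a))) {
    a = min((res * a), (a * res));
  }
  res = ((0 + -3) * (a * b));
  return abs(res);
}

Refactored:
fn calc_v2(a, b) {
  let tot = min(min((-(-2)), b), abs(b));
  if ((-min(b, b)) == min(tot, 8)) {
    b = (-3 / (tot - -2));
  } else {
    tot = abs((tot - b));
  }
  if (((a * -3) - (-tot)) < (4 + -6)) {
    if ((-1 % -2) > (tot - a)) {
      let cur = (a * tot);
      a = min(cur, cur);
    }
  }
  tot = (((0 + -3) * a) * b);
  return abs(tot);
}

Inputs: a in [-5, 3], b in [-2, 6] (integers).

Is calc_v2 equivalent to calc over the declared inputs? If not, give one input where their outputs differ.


Evaluate both at a=1, b=-2.
calc: res := -2 | ((-min(b, b)) == min(res, 8)): false | res := 0 | ((((a * -3) - (-res)) < (4 + -6)) || ((-1 % -2) > (res - a))): true | a := 0 | res := 0 | result 0
calc_v2: tot := -2 | ((-min(b, b)) == min(tot, 8)): false | tot := 0 | (((a * -3) - (-tot)) < (4 + -6)): true | ((-1 % -2) > (tot - a)): false | tot := 6 | result 6
0 != 6, so the rewrite changes behavior.
verdict: not equivalent; witness: a=1, b=-2


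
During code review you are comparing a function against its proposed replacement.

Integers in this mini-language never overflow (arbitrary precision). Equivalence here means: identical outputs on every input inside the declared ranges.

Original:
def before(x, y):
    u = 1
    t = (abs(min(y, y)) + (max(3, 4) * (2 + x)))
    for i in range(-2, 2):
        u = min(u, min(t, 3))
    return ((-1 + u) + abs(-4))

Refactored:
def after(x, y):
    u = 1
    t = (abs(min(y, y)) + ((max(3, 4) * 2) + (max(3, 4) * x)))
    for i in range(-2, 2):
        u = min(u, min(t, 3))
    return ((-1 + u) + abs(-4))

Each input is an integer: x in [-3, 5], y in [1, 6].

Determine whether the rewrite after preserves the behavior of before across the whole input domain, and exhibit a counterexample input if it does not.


The two versions differ — the changes include constant usage differs, arithmetic usage differs, min/max/abs usage differs.
Spot check at x=5, y=2 — before: u = 1; t = 30; [i=-2]; u = 1; [i=-1]; u = 1; [i=0]; u = 1; [i=1]; u = 1; return 4. after: u = 1; t = 30; [i=-2]; u = 1; [i=-1]; u = 1; [i=0]; u = 1; [i=1]; u = 1; return 4. Both give 4.
Sweeping the whole domain (54 inputs) finds no disagreement.
verdict: equivalent


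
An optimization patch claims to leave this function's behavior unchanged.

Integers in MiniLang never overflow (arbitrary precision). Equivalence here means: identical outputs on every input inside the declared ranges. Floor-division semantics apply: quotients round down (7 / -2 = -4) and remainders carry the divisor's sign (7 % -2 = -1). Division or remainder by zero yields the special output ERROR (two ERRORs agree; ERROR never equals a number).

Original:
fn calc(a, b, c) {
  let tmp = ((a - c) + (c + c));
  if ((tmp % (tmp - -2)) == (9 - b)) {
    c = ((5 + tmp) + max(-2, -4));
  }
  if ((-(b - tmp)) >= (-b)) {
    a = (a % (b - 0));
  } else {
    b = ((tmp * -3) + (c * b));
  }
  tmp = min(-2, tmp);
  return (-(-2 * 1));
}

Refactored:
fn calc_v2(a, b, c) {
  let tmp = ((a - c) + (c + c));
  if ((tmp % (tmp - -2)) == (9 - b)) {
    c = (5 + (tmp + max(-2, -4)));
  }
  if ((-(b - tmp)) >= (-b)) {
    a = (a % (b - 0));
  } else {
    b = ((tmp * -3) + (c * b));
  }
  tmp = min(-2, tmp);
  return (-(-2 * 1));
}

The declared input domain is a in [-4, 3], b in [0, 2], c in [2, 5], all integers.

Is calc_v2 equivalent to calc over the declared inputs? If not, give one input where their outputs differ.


Comparing the listings, the differences include: same computation, different form.
One worked example (a=0, b=1, c=5) — calc: tmp := 5 | ((tmp % (tmp - -2)) == (9 - b)): false | ((-(b - tmp)) >= (-b)): true | a := 0 | tmp := -2 | result 2; calc_v2: tmp := 5 | ((tmp % (tmp - -2)) == (9 - b)): false | ((-(b - tmp)) >= (-b)): true | a := 0 | tmp := -2 | result 2; agreement on 2.
An exhaustive pass over the 96 declared inputs shows identical outputs.
verdict: equivalent


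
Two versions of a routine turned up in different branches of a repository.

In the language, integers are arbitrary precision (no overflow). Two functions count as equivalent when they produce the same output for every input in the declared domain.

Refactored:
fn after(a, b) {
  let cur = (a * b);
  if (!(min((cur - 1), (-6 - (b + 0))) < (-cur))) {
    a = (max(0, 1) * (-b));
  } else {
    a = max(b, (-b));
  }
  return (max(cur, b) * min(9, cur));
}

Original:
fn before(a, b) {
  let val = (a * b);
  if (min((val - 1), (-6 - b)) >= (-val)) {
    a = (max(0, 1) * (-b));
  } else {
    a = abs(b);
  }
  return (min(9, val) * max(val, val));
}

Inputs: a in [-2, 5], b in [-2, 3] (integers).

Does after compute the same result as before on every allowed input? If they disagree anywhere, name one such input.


Not equivalent: a=-2, b=1 separates them (4 vs -2).
before: val := -2 | (min((val - 1), (-6 - b)) >= (-val)): false | a := 1 | result 4
after: cur := -2 | (!(min((cur - 1), (-6 - (b + 0))) < (-cur))): false | a := 1 | result -2
verdict: not equivalent; witness: a=-2, b=1


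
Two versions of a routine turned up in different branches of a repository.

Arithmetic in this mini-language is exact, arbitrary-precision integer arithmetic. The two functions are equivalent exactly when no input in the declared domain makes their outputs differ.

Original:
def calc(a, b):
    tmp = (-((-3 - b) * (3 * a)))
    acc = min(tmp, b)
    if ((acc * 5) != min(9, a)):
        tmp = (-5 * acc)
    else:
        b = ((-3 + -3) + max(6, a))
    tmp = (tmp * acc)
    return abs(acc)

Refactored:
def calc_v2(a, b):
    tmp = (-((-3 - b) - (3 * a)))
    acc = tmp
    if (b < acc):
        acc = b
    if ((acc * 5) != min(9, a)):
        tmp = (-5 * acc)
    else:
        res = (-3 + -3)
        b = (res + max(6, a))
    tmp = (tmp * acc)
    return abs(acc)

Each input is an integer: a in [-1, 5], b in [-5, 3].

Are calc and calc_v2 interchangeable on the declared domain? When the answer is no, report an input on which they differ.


There is a counterexample at a=-1, b=-2: 3 on one side, 2 on the other.
calc: tmp becomes -3; next acc becomes -3; next ((acc * 5) != min(9, a)) evaluates to true; next tmp becomes 15; next tmp becomes -45; next final value 3
calc_v2: tmp becomes -2; next acc becomes -2; next (b < acc) evaluates to false; next ((acc * 5) != min(9, a)) evaluates to true; next tmp becomes 10; next tmp becomes -20; next final value 2
verdict: not equivalent; witness: a=-1, b=-2


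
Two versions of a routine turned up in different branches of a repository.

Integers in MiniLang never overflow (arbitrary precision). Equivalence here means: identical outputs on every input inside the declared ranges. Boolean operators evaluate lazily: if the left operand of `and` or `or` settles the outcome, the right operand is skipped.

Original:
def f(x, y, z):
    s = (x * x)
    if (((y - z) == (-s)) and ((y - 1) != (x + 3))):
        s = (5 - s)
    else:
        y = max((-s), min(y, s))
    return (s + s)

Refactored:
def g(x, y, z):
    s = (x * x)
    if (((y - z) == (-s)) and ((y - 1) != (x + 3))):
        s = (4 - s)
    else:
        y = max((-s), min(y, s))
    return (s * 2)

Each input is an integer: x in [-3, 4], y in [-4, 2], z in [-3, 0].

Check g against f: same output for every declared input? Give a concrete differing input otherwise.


Not equivalent: x=-2, y=-4, z=0 separates them (2 vs 0).
f: s=4, then (((y - z) == (-s)) and ((y - 1) != (x + 3))) is true, then s=1, then returns 2
g: s=4, then (((y - z) == (-s)) and ((y - 1) != (x + 3))) is true, then s=0, then returns 0
verdict: not equivalent; witness: x=-2, y=-4, z=0


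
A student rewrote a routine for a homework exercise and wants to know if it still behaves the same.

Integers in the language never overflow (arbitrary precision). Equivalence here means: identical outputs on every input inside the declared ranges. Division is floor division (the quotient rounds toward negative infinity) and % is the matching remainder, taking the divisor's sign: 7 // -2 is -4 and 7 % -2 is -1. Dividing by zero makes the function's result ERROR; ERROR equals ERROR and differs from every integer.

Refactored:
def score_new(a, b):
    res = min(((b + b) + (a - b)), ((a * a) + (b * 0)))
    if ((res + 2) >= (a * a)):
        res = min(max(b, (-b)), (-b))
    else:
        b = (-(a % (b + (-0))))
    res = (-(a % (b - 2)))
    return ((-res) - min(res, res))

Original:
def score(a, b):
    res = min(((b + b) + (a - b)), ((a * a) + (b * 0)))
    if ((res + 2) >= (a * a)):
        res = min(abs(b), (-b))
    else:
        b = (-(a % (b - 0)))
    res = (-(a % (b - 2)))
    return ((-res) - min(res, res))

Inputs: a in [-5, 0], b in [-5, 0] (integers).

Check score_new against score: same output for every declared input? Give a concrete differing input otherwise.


The two versions differ — the changes include min/max/abs usage differs, arithmetic usage differs.
One worked example (a=-5, b=-3) — score: res becomes -8; next ((res + 2) >= (a * a)) evaluates to false; next b becomes 2; next hits division by zero so the output is ERROR; score_new: res becomes -8; next ((res + 2) >= (a * a)) evaluates to false; next b becomes 2; next hits division by zero so the output is ERROR; agreement on ERROR.
An exhaustive pass over the 36 declared inputs shows identical outputs.
verdict: equivalent


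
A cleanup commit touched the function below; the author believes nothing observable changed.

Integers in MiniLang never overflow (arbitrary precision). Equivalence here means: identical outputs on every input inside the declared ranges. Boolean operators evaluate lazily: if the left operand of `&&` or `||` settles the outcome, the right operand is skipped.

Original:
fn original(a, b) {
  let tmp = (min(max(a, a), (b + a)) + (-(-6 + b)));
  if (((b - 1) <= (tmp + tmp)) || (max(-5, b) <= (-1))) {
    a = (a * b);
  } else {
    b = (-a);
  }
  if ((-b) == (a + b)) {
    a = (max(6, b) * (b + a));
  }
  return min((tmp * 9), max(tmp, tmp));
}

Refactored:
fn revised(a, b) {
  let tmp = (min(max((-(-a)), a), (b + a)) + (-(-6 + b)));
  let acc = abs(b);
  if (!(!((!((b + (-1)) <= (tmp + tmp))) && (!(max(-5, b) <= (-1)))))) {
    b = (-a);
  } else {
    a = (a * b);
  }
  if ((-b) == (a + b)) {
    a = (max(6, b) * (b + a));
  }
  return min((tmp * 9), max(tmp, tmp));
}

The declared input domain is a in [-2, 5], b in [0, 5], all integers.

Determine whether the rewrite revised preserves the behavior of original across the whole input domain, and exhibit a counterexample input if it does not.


The two versions differ — the changes include boolean connective usage differs, arithmetic usage differs, local variable names differ, min/max/abs usage differs, statement counts differ.
As a probe, take a=3, b=1: original runs tmp=8, then (((b - 1) <= (tmp + tmp)) || (max(-5, b) <= (-1))) is true, then a=3, then ((-b) == (a + b)) is false, then returns 8; revised runs tmp=8, then acc=1, then (!(!((!((b + (-1)) <= (tmp + tmp))) && (!(max(-5, b) <= (-1)))))) is false, then a=3, then ((-b) == (a + b)) is false, then returns 8; both end at 8.
Sweeping the whole domain (48 inputs) finds no disagreement.
verdict: equivalent


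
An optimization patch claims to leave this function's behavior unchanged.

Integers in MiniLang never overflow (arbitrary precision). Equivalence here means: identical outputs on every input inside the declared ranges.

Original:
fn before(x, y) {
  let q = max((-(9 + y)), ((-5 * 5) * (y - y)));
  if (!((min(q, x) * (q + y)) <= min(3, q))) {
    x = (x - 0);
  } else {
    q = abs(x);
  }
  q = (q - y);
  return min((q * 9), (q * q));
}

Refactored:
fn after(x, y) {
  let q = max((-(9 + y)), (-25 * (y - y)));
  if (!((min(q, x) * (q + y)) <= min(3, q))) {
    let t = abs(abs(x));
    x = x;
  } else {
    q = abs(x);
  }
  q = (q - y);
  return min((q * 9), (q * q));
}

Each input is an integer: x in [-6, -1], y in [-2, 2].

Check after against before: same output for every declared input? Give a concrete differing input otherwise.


Changes here: local variable names differ; also constant usage differs; also statement counts differ; also min/max/abs usage differs; also arithmetic usage differs; the full 30-point sweep finds no disagreement.
verdict: equivalent


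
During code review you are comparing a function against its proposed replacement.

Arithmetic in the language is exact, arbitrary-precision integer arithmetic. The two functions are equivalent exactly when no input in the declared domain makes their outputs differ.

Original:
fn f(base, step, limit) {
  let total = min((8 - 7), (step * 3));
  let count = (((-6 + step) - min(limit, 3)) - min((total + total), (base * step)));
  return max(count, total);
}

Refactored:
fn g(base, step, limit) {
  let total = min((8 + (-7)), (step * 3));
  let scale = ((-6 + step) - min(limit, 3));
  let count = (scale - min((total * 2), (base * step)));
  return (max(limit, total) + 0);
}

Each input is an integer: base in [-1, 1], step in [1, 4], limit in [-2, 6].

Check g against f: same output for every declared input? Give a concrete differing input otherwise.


Run the pair on base=-1, step=1, limit=2.
f: total=1, then count=-6, then returns 1
g: total=1, then scale=-7, then count=-6, then returns 2
1 vs 2 — the two versions disagree here.
verdict: not equivalent; witness: base=-1, step=1, limit=2


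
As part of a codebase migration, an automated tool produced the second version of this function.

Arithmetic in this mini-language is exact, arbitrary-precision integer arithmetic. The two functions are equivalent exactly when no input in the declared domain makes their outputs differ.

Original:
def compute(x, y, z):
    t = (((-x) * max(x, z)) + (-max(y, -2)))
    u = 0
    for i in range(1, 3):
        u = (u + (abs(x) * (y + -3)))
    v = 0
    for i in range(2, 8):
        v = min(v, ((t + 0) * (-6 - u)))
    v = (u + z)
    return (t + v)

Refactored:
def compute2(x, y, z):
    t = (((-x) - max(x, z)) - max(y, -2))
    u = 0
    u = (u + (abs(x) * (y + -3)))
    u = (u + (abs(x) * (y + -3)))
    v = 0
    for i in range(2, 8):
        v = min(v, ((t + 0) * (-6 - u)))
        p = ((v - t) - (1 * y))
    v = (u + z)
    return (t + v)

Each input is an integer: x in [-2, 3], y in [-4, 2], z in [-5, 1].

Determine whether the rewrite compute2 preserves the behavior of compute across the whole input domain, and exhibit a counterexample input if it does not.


The rewrite breaks on x=-2, y=-4, z=-5, where the results are -35 and -27.
compute: t = -2; u = 0; [i=1]; u = -14; [i=2]; u = -28; v = 0; [i=2]; v = -44; [i=3]; v = -44; [i=4]; v = -44; [i=5]; v = -44; [i=6]; v = -44; [i=7]; v = -44; v = -33; return -35
compute2: t = 6; u = 0; u = -14; u = -28; v = 0; [i=2]; v = 0; p = -2; [i=3]; v = 0; p = -2; [i=4]; v = 0; p = -2; [i=5]; v = 0; p = -2; [i=6]; v = 0; p = -2; [i=7]; v = 0; p = -2; v = -33; return -27
verdict: not equivalent; witness: x=-2, y=-4, z=-5


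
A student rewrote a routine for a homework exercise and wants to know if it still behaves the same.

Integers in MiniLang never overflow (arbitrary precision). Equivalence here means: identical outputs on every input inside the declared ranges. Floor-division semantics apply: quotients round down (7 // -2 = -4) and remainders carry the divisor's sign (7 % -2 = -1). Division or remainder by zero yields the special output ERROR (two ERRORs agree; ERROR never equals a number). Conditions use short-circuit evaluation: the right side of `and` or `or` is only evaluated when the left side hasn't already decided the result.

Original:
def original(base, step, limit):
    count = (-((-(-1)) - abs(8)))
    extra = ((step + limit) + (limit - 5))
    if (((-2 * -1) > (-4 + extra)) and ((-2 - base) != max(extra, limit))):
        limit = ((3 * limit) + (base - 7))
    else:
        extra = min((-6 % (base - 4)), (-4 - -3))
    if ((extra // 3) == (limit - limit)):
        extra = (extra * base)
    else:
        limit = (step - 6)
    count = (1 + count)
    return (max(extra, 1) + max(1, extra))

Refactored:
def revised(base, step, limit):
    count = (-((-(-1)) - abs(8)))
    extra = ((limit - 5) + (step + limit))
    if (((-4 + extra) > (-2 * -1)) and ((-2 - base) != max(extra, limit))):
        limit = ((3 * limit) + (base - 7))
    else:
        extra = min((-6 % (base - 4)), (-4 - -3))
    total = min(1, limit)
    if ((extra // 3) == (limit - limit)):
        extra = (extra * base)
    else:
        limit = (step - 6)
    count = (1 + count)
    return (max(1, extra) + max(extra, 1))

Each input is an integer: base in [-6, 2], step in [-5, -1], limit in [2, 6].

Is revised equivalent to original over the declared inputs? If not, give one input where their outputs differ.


The rewrite breaks on base=-6, step=-4, limit=6, where the results are 6 and 2.
original: count := 7 | extra := 3 | (((-2 * -1) > (-4 + extra)) and ((-2 - base) != max(extra, limit))): true | limit := 5 | ((extra // 3) == (limit - limit)): false | limit := -10 | count := 8 | result 6
revised: count := 7 | extra := 3 | (((-4 + extra) > (-2 * -1)) and ((-2 - base) != max(extra, limit))): false | extra := -6 | total := 1 | ((extra // 3) == (limit - limit)): false | limit := -10 | count := 8 | result 2
verdict: not equivalent; witness: base=-6, step=-4, limit=6


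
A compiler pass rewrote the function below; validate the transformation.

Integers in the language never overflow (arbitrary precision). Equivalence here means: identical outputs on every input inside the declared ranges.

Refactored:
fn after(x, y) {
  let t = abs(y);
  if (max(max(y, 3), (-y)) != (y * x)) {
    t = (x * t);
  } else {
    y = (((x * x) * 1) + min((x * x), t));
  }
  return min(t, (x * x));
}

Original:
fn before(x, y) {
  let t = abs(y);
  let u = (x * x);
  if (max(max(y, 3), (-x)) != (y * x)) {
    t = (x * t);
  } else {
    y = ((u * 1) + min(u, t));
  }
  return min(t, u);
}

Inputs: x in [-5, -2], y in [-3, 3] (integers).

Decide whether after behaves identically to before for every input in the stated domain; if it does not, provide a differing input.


Not equivalent: x=-5, y=-1 separates them (1 vs -5).
before: t becomes 1; next u becomes 25; next (max(max(y, 3), (-x)) != (y * x)) evaluates to false; next y becomes 26; next final value 1
after: t becomes 1; next (max(max(y, 3), (-y)) != (y * x)) evaluates to true; next t becomes -5; next final value -5
verdict: not equivalent; witness: x=-5, y=-1


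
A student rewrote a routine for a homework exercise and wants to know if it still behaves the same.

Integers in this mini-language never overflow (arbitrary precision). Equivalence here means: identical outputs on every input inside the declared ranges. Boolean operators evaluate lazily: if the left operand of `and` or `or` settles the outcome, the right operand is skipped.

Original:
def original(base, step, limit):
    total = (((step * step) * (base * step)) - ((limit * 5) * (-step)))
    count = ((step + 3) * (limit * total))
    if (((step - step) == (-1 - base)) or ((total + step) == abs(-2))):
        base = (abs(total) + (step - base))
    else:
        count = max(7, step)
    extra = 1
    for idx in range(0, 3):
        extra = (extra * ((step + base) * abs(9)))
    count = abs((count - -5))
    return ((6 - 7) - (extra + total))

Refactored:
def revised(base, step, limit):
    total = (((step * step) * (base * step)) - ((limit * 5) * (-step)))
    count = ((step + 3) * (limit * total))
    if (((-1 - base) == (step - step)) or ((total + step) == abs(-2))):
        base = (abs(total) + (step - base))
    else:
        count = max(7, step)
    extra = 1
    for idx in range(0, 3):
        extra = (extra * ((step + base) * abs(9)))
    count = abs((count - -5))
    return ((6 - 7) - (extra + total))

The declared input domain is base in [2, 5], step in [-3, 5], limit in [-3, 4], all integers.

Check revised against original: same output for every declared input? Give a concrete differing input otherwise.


Behavior is preserved: although same computation, different form, the outputs never diverge.
Tracing base=2, step=5, limit=1: original: total = 275; count = 2200; (((step - step) == (-1 - base)) or ((total + step) == abs(-2))) -> false; count = 7; extra = 1; [idx=0]; extra = 63; [idx=1]; extra = 3969; [idx=2]; extra = 250047; count = 12; return -250323 | revised: total = 275; count = 2200; (((-1 - base) == (step - step)) or ((total + step) == abs(-2))) -> false; count = 7; extra = 1; [idx=0]; extra = 63; [idx=1]; extra = 3969; [idx=2]; extra = 250047; count = 12; return -250323 — matching result -250323.
Checked all 288 inputs in the declared domain: the outputs agree on every one.
verdict: equivalent


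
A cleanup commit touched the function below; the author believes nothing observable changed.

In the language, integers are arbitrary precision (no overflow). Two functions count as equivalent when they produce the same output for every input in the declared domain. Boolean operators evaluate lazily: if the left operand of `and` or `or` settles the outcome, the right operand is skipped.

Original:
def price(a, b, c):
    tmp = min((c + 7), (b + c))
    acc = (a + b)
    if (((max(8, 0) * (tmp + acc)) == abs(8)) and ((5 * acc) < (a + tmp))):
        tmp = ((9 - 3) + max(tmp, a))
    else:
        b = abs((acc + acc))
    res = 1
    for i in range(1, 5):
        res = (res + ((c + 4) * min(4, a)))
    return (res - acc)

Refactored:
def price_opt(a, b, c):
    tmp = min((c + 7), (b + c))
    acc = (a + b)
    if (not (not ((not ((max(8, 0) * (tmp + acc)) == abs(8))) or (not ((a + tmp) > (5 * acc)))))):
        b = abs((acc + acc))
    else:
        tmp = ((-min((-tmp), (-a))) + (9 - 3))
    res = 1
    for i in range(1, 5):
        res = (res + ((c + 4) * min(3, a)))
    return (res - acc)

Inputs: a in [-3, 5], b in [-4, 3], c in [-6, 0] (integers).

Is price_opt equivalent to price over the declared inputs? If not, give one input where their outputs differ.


Input a=4, b=-4, c=-6: -31 from price versus -23 from price_opt.
verdict: not equivalent; witness: a=4, b=-4, c=-6
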